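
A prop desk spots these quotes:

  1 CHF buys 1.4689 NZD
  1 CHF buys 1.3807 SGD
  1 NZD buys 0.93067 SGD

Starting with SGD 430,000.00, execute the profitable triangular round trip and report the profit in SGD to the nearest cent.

Profit: SGD 4,290.01

Profitable loop is SGD → NZD → CHF → SGD:
SGD 430,000.00 ÷ 0.93067 = NZD 462,032.73
NZD 462,032.73 ÷ 1.4689 = CHF 314,543.35
CHF 314,543.35 × 1.3807 = SGD 434,290.01
Profit = SGD 434,290.01 − SGD 430,000.00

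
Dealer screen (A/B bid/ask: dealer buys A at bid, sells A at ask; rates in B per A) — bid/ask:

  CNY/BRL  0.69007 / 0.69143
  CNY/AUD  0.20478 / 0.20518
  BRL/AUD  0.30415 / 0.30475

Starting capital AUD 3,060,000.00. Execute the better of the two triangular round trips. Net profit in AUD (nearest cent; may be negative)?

Net profit: AUD 70,166.00

Best loop AUD → CNY → BRL → AUD:
AUD 3,060,000.00 ÷ 0.20518 (buy CNY at ask) = CNY 14,913,734.28
CNY 14,913,734.28 × 0.69007 (sell CNY at bid) = BRL 10,291,520.62
BRL 10,291,520.62 × 0.30415 (sell BRL at bid) = AUD 3,130,166.00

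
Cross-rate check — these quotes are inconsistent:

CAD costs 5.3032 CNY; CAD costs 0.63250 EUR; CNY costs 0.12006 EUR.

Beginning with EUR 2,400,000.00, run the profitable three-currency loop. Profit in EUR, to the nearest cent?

Profit: EUR 15,945.08

Profitable loop is EUR → CAD → CNY → EUR:
EUR 2,400,000.00 ÷ 0.63250 = CAD 3,794,466.40
CAD 3,794,466.40 × 5.3032 = CNY 20,122,814.23
CNY 20,122,814.23 × 0.12006 = EUR 2,415,945.08
Profit = EUR 2,415,945.08 − EUR 2,400,000.00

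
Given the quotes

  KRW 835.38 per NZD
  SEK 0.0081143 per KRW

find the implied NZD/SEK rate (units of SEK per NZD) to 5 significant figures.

NZD/SEK = 6.7785

1 NZD × 835.38 = 835.38 KRW
835.38 KRW × 0.0081143 = 6.77852 SEK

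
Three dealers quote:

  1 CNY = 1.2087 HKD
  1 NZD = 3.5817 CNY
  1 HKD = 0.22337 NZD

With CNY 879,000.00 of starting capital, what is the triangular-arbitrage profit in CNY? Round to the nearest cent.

Profit: CNY 29,984.13

Profitable loop is CNY → NZD → HKD → CNY:
CNY 879,000.00 ÷ 3.5817 = NZD 245,414.19
NZD 245,414.19 ÷ 0.22337 = HKD 1,098,689.12
HKD 1,098,689.12 ÷ 1.2087 = CNY 908,984.13
Profit = CNY 908,984.13 − CNY 879,000.00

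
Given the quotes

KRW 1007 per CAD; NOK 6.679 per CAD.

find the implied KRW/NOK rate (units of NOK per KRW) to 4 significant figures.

KRW/NOK = 0.006633

1 KRW ÷ 1007 = 0.000993049 CAD
0.000993049 CAD × 6.679 = 0.00663257 NOK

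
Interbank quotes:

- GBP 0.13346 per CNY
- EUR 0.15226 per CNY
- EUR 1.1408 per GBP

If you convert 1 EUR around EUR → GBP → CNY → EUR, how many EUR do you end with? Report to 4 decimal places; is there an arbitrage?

Around EUR → GBP → CNY → EUR: 1 ÷ 1.1408 ÷ 0.13346 × 0.15226 = 1.000058
Product ≈ 1 (deviation 0.006%, within rounding noise).

1.0001 (no arbitrage)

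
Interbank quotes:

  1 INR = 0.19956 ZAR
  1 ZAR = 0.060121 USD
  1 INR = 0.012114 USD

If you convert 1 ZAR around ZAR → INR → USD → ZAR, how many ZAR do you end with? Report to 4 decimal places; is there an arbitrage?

1.0097 (arbitrage exists)

Around ZAR → INR → USD → ZAR: 1 ÷ 0.19956 × 0.012114 ÷ 0.060121 = 1.009690
Product > 1; profitable direction is ZAR → INR → USD → ZAR.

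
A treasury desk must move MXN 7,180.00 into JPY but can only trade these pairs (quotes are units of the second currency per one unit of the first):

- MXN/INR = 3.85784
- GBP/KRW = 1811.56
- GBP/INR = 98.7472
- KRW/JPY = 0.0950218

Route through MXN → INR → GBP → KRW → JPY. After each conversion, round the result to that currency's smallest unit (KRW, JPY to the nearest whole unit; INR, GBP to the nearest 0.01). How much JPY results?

JPY 48,286

MXN 7,180.00 × 3.85784 = INR 27,699.29
INR 27,699.29 ÷ 98.7472 = GBP 280.51
GBP 280.51 × 1811.56 = KRW 508,161
KRW 508,161 × 0.0950218 = JPY 48,286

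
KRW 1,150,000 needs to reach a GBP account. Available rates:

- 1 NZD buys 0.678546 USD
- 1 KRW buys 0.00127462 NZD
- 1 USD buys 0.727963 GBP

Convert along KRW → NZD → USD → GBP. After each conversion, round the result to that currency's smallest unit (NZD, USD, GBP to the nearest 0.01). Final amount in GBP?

GBP 724.05

KRW 1,150,000 × 0.00127462 = NZD 1,465.81
NZD 1,465.81 × 0.678546 = USD 994.62
USD 994.62 × 0.727963 = GBP 724.05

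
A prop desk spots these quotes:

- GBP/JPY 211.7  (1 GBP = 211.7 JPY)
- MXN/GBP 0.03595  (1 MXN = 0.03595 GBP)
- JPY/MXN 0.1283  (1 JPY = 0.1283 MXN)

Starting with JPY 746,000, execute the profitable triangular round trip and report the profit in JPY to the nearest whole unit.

Profitable loop is JPY → GBP → MXN → JPY:
JPY 746,000 ÷ 211.7 = GBP 3,523.85
GBP 3,523.85 ÷ 0.03595 = MXN 98,020.99
MXN 98,020.99 ÷ 0.1283 = JPY 763,998
Profit = JPY 763,998 − JPY 746,000

Profit: JPY 17,998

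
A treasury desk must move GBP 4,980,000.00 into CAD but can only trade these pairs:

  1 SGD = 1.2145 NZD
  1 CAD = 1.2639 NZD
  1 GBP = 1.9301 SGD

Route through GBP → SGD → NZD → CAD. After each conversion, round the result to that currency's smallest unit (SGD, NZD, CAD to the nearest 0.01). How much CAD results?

CAD 9,236,213.40

GBP 4,980,000.00 × 1.9301 = SGD 9,611,898.00
SGD 9,611,898.00 × 1.2145 = NZD 11,673,650.12
NZD 11,673,650.12 ÷ 1.2639 = CAD 9,236,213.40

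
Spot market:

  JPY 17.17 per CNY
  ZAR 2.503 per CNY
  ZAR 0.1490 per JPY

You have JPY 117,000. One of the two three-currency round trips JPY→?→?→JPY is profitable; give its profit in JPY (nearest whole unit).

Profit: JPY 2,586

Profitable loop is JPY → ZAR → CNY → JPY:
JPY 117,000 × 0.1490 = ZAR 17,433.00
ZAR 17,433.00 ÷ 2.503 = CNY 6,964.84
CNY 6,964.84 × 17.17 = JPY 119,586
Profit = JPY 119,586 − JPY 117,000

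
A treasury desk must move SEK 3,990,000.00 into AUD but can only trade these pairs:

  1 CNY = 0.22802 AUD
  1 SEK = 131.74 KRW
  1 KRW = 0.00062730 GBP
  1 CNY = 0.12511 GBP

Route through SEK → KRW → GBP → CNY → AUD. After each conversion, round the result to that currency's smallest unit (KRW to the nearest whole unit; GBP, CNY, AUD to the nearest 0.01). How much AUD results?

SEK 3,990,000.00 × 131.74 = KRW 525,642,600
KRW 525,642,600 × 0.00062730 = GBP 329,735.60
GBP 329,735.60 ÷ 0.12511 = CNY 2,635,565.50
CNY 2,635,565.50 × 0.22802 = AUD 600,961.65

AUD 600,961.65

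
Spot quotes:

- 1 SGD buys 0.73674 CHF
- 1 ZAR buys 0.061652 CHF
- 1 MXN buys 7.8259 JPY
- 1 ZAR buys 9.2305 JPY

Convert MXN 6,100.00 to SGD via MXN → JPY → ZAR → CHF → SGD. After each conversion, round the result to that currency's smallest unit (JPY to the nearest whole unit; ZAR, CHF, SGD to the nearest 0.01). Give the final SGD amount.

MXN 6,100.00 × 7.8259 = JPY 47,738
JPY 47,738 ÷ 9.2305 = ZAR 5,171.77
ZAR 5,171.77 × 0.061652 = CHF 318.85
CHF 318.85 ÷ 0.73674 = SGD 432.78

SGD 432.78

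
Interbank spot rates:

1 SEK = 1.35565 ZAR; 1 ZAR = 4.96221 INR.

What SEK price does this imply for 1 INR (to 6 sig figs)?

1 INR ÷ 4.96221 = 0.201523 ZAR
0.201523 ZAR ÷ 1.35565 = 0.148654 SEK

INR/SEK = 0.148654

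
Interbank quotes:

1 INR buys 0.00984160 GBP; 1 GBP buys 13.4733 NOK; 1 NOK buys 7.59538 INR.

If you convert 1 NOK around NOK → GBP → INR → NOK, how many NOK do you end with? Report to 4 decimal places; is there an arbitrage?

0.9929 (arbitrage exists)

Around NOK → GBP → INR → NOK: 1 ÷ 13.4733 ÷ 0.00984160 ÷ 7.59538 = 0.992912
Product < 1; profitable direction is NOK → INR → GBP → NOK.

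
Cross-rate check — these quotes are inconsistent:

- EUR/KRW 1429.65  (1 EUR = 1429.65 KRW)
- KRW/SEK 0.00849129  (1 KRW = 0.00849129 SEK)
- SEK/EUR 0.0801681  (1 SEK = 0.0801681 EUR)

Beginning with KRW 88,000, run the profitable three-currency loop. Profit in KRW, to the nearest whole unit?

Profitable loop is KRW → EUR → SEK → KRW:
KRW 88,000 ÷ 1429.65 = EUR 61.55
EUR 61.55 ÷ 0.0801681 = SEK 767.81
SEK 767.81 ÷ 0.00849129 = KRW 90,423
Profit = KRW 90,423 − KRW 88,000

Profit: KRW 2,423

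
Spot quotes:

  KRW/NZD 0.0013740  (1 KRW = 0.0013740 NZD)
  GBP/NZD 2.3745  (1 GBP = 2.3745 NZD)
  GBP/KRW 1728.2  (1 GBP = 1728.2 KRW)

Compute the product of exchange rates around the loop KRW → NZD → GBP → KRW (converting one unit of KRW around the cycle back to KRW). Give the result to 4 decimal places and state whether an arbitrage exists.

Around KRW → NZD → GBP → KRW: 1 × 0.0013740 ÷ 2.3745 × 1728.2 = 1.000020
Product ≈ 1 (deviation 0.002%, within rounding noise).

1.0000 (no arbitrage)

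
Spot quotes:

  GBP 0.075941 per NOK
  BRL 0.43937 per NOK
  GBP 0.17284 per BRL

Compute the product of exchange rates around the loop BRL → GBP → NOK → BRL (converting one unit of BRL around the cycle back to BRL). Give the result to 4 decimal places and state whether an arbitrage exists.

Around BRL → GBP → NOK → BRL: 1 × 0.17284 ÷ 0.075941 × 0.43937 = 0.999996
Product ≈ 1 (deviation 0.000%, within rounding noise).

1.0000 (no arbitrage)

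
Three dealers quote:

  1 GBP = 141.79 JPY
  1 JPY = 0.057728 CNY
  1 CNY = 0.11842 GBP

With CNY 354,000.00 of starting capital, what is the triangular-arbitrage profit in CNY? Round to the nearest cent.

Profitable loop is CNY → JPY → GBP → CNY:
CNY 354,000.00 ÷ 0.057728 = JPY 6,132,206
JPY 6,132,206 ÷ 141.79 = GBP 43,248.51
GBP 43,248.51 ÷ 0.11842 = CNY 365,212.88
Profit = CNY 365,212.88 − CNY 354,000.00

Profit: CNY 11,212.88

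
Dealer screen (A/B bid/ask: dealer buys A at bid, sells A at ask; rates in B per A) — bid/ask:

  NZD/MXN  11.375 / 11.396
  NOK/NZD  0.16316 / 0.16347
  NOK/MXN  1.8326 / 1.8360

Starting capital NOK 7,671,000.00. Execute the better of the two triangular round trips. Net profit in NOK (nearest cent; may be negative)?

Net profit: NOK 83,332.30

Best loop NOK → NZD → MXN → NOK:
NOK 7,671,000.00 × 0.16316 (sell NOK at bid) = NZD 1,251,600.36
NZD 1,251,600.36 × 11.375 (sell NZD at bid) = MXN 14,236,954.10
MXN 14,236,954.10 ÷ 1.8360 (buy NOK at ask) = NOK 7,754,332.30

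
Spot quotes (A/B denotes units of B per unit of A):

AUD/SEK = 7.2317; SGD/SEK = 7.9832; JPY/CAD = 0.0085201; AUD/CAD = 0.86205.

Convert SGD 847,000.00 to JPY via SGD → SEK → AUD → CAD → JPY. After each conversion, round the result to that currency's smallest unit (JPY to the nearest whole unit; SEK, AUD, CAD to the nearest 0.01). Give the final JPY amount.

JPY 94,603,626

SGD 847,000.00 × 7.9832 = SEK 6,761,770.40
SEK 6,761,770.40 ÷ 7.2317 = AUD 935,018.10
AUD 935,018.10 × 0.86205 = CAD 806,032.35
CAD 806,032.35 ÷ 0.0085201 = JPY 94,603,626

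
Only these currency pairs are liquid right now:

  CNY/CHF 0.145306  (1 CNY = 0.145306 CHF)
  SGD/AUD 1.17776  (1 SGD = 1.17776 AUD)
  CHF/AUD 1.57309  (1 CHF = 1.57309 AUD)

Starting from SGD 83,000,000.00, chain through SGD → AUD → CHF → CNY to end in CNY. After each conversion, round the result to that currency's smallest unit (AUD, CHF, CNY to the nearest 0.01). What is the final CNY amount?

CNY 427,659,156.33

SGD 83,000,000.00 × 1.17776 = AUD 97,754,080.00
AUD 97,754,080.00 ÷ 1.57309 = CHF 62,141,441.37
CHF 62,141,441.37 ÷ 0.145306 = CNY 427,659,156.33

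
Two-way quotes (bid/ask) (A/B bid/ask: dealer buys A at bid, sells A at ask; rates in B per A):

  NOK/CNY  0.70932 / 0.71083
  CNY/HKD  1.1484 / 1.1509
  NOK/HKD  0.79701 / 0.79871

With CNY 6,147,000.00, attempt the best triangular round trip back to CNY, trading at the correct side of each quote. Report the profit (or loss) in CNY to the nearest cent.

Best loop CNY → HKD → NOK → CNY:
CNY 6,147,000.00 × 1.1484 (sell CNY at bid) = HKD 7,059,214.80
HKD 7,059,214.80 ÷ 0.79871 (buy NOK at ask) = NOK 8,838,270.21
NOK 8,838,270.21 × 0.70932 (sell NOK at bid) = CNY 6,269,161.83

Net profit: CNY 122,161.83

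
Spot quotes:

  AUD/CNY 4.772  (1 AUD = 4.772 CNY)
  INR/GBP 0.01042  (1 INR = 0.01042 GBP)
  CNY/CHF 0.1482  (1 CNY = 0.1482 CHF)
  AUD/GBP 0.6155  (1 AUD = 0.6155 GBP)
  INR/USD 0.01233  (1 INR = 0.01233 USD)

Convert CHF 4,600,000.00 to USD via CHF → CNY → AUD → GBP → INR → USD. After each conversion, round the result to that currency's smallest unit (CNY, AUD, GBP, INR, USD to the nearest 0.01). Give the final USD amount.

USD 4,737,318.75

CHF 4,600,000.00 ÷ 0.1482 = CNY 31,039,136.30
CNY 31,039,136.30 ÷ 4.772 = AUD 6,504,429.23
AUD 6,504,429.23 × 0.6155 = GBP 4,003,476.19
GBP 4,003,476.19 ÷ 0.01042 = INR 384,210,766.79
INR 384,210,766.79 × 0.01233 = USD 4,737,318.75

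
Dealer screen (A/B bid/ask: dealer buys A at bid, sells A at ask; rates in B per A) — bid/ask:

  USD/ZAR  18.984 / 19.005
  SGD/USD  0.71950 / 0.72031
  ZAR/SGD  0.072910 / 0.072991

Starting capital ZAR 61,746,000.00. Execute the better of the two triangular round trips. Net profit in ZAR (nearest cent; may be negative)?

Net profit: ZAR 48,837.84

Best loop ZAR → USD → SGD → ZAR:
ZAR 61,746,000.00 ÷ 19.005 (buy USD at ask) = USD 3,248,934.49
USD 3,248,934.49 ÷ 0.72031 (buy SGD at ask) = SGD 4,510,467.01
SGD 4,510,467.01 ÷ 0.072991 (buy ZAR at ask) = ZAR 61,794,837.84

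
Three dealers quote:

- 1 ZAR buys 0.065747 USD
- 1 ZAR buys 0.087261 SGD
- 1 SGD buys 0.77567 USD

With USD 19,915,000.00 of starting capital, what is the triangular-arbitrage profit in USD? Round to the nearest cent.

Profit: USD 587,251.20

Profitable loop is USD → ZAR → SGD → USD:
USD 19,915,000.00 ÷ 0.065747 = ZAR 302,903,554.53
ZAR 302,903,554.53 × 0.087261 = SGD 26,431,667.07
SGD 26,431,667.07 × 0.77567 = USD 20,502,251.20
Profit = USD 20,502,251.20 − USD 19,915,000.00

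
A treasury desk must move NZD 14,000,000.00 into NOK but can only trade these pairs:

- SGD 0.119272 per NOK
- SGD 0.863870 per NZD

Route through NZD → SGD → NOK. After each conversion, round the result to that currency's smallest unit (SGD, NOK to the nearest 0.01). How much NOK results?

NZD 14,000,000.00 × 0.863870 = SGD 12,094,180.00
SGD 12,094,180.00 ÷ 0.119272 = NOK 101,399,993.29

NOK 101,399,993.29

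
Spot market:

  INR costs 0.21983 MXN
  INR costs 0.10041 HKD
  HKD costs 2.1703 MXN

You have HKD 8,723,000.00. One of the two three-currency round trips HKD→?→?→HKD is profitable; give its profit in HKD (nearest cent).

Profitable loop is HKD → INR → MXN → HKD:
HKD 8,723,000.00 ÷ 0.10041 = INR 86,873,817.35
INR 86,873,817.35 × 0.21983 = MXN 19,097,471.27
MXN 19,097,471.27 ÷ 2.1703 = HKD 8,799,461.49
Profit = HKD 8,799,461.49 − HKD 8,723,000.00

Profit: HKD 76,461.49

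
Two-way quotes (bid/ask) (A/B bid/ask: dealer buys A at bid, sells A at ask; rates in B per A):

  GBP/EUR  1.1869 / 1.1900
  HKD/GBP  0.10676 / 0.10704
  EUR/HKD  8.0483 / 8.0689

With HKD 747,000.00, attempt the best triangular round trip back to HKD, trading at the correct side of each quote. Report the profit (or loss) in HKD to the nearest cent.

Best loop HKD → GBP → EUR → HKD:
HKD 747,000.00 × 0.10676 (sell HKD at bid) = GBP 79,749.72
GBP 79,749.72 × 1.1869 (sell GBP at bid) = EUR 94,654.94
EUR 94,654.94 × 8.0483 (sell EUR at bid) = HKD 761,811.38

Net profit: HKD 14,811.38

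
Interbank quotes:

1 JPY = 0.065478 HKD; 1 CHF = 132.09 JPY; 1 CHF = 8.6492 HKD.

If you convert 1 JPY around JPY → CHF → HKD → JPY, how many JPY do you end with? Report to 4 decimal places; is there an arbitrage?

Around JPY → CHF → HKD → JPY: 1 ÷ 132.09 × 8.6492 ÷ 0.065478 = 1.000024
Product ≈ 1 (deviation 0.002%, within rounding noise).

1.0000 (no arbitrage)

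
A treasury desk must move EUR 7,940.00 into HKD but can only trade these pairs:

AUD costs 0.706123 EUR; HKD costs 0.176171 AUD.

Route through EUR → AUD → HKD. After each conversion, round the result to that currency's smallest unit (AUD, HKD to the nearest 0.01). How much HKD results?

HKD 63,827.19

EUR 7,940.00 ÷ 0.706123 = AUD 11,244.50
AUD 11,244.50 ÷ 0.176171 = HKD 63,827.19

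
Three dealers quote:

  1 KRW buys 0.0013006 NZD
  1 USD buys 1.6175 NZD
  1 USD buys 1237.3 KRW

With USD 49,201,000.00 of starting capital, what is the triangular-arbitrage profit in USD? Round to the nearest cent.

Profitable loop is USD → NZD → KRW → USD:
USD 49,201,000.00 × 1.6175 = NZD 79,582,617.50
NZD 79,582,617.50 ÷ 0.0013006 = KRW 61,189,156,928
KRW 61,189,156,928 ÷ 1237.3 = USD 49,453,775.91
Profit = USD 49,453,775.91 − USD 49,201,000.00

Profit: USD 252,775.91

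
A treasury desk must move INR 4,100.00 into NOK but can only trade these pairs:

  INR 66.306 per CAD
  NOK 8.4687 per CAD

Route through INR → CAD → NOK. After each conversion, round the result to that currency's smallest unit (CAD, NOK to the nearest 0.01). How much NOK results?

INR 4,100.00 ÷ 66.306 = CAD 61.83
CAD 61.83 × 8.4687 = NOK 523.62

NOK 523.62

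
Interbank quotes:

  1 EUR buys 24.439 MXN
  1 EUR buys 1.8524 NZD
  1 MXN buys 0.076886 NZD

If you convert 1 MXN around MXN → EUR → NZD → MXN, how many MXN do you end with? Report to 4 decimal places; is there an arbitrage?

Around MXN → EUR → NZD → MXN: 1 ÷ 24.439 × 1.8524 ÷ 0.076886 = 0.985835
Product < 1; profitable direction is MXN → NZD → EUR → MXN.

0.9858 (arbitrage exists)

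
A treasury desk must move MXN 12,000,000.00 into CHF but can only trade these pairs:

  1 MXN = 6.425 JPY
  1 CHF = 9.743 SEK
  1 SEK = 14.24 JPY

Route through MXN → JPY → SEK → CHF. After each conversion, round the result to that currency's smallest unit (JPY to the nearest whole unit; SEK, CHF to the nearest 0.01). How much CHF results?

MXN 12,000,000.00 × 6.425 = JPY 77,100,000
JPY 77,100,000 ÷ 14.24 = SEK 5,414,325.84
SEK 5,414,325.84 ÷ 9.743 = CHF 555,714.45

CHF 555,714.45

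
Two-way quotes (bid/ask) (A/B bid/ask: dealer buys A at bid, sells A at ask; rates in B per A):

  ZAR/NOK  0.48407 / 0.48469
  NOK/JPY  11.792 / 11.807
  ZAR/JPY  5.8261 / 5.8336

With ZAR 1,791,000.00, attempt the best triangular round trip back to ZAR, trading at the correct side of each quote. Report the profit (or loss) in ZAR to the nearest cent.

Net profit: ZAR 32,349.40

Best loop ZAR → JPY → NOK → ZAR:
ZAR 1,791,000.00 × 5.8261 (sell ZAR at bid) = JPY 10,434,545
JPY 10,434,545 ÷ 11.807 (buy NOK at ask) = NOK 883,759.22
NOK 883,759.22 ÷ 0.48469 (buy ZAR at ask) = ZAR 1,823,349.40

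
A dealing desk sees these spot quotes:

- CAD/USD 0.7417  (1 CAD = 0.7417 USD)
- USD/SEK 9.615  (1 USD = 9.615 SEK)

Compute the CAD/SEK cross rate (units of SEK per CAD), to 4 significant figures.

CAD/SEK = 7.131

1 CAD × 0.7417 = 0.7417 USD
0.7417 USD × 9.615 = 7.13145 SEK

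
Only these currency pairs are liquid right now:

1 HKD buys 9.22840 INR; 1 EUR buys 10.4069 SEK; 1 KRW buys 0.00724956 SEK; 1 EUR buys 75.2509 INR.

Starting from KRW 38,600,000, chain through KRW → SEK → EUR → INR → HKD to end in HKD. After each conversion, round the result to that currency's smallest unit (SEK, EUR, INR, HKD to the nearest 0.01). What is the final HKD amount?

KRW 38,600,000 × 0.00724956 = SEK 279,833.02
SEK 279,833.02 ÷ 10.4069 = EUR 26,889.18
EUR 26,889.18 × 75.2509 = INR 2,023,435.00
INR 2,023,435.00 ÷ 9.22840 = HKD 219,261.74

HKD 219,261.74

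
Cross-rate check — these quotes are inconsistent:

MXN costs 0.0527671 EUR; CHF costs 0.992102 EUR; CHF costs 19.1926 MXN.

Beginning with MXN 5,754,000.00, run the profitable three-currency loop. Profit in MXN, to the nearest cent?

Profit: MXN 119,683.91

Profitable loop is MXN → EUR → CHF → MXN:
MXN 5,754,000.00 × 0.0527671 = EUR 303,621.89
EUR 303,621.89 ÷ 0.992102 = CHF 306,038.99
CHF 306,038.99 × 19.1926 = MXN 5,873,683.91
Profit = MXN 5,873,683.91 − MXN 5,754,000.00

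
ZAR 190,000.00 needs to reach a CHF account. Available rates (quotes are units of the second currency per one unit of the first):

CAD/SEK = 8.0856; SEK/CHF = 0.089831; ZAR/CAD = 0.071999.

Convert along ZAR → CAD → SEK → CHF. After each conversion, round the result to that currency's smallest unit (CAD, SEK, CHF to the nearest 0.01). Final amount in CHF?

ZAR 190,000.00 × 0.071999 = CAD 13,679.81
CAD 13,679.81 × 8.0856 = SEK 110,609.47
SEK 110,609.47 × 0.089831 = CHF 9,936.16

CHF 9,936.16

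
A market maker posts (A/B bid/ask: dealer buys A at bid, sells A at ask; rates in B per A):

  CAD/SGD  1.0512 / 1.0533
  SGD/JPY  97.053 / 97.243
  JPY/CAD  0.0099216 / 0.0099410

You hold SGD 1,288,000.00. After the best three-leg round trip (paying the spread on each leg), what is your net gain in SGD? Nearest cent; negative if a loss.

Best loop SGD → JPY → CAD → SGD:
SGD 1,288,000.00 × 97.053 (sell SGD at bid) = JPY 125,004,264
JPY 125,004,264 × 0.0099216 (sell JPY at bid) = CAD 1,240,242.31
CAD 1,240,242.31 × 1.0512 (sell CAD at bid) = SGD 1,303,742.71

Net profit: SGD 15,742.71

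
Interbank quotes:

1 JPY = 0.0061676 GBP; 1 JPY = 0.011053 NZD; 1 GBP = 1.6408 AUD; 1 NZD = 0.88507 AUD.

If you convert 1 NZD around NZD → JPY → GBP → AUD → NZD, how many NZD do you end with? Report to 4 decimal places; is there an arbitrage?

Around NZD → JPY → GBP → AUD → NZD: 1 ÷ 0.011053 × 0.0061676 × 1.6408 ÷ 0.88507 = 1.034461
Product > 1; profitable direction is NZD → JPY → GBP → AUD → NZD.

1.0345 (arbitrage exists)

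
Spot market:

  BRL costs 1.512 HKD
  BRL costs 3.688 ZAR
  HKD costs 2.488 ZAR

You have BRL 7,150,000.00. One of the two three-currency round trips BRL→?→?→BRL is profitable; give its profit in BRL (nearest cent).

Profit: BRL 143,186.12

Profitable loop is BRL → HKD → ZAR → BRL:
BRL 7,150,000.00 × 1.512 = HKD 10,810,800.00
HKD 10,810,800.00 × 2.488 = ZAR 26,897,270.40
ZAR 26,897,270.40 ÷ 3.688 = BRL 7,293,186.12
Profit = BRL 7,293,186.12 − BRL 7,150,000.00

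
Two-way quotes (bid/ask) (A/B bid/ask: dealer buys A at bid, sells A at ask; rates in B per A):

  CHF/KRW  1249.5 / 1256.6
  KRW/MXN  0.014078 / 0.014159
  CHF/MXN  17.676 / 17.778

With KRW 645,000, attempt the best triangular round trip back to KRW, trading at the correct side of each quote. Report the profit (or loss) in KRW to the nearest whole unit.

Net result: KRW -4,212 (no profitable arbitrage after spreads)

Best loop KRW → CHF → MXN → KRW:
KRW 645,000 ÷ 1256.6 (buy CHF at ask) = CHF 513.29
CHF 513.29 × 17.676 (sell CHF at bid) = MXN 9,072.91
MXN 9,072.91 ÷ 0.014159 (buy KRW at ask) = KRW 640,788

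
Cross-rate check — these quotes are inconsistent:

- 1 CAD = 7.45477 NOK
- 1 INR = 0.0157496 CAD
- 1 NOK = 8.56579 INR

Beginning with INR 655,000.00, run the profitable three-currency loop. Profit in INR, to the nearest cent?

Profit: INR 3,737.67

Profitable loop is INR → CAD → NOK → INR:
INR 655,000.00 × 0.0157496 = CAD 10,315.99
CAD 10,315.99 × 7.45477 = NOK 76,903.32
NOK 76,903.32 × 8.56579 = INR 658,737.67
Profit = INR 658,737.67 − INR 655,000.00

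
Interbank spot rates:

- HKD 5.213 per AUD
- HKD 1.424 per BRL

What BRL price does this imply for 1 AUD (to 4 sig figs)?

AUD/BRL = 3.661

1 AUD × 5.213 = 5.213 HKD
5.213 HKD ÷ 1.424 = 3.66081 BRL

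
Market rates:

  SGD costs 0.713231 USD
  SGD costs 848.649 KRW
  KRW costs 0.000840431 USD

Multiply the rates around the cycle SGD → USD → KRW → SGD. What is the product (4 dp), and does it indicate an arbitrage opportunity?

1.0000 (no arbitrage)

Around SGD → USD → KRW → SGD: 1 × 0.713231 ÷ 0.000840431 ÷ 848.649 = 1.000000
Product ≈ 1 (deviation 0.000%, within rounding noise).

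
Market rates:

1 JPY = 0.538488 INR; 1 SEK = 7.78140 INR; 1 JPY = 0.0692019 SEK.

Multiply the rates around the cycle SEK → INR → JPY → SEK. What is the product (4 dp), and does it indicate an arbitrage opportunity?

1.0000 (no arbitrage)

Around SEK → INR → JPY → SEK: 1 × 7.78140 ÷ 0.538488 × 0.0692019 = 0.999999
Product ≈ 1 (deviation 0.000%, within rounding noise).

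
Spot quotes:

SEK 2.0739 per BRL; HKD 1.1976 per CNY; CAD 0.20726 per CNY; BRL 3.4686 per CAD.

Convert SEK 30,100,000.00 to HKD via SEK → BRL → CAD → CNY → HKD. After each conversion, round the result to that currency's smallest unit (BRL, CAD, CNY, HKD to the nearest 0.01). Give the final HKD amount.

SEK 30,100,000.00 ÷ 2.0739 = BRL 14,513,718.12
BRL 14,513,718.12 ÷ 3.4686 = CAD 4,184,315.90
CAD 4,184,315.90 ÷ 0.20726 = CNY 20,188,728.65
CNY 20,188,728.65 × 1.1976 = HKD 24,178,021.43

HKD 24,178,021.43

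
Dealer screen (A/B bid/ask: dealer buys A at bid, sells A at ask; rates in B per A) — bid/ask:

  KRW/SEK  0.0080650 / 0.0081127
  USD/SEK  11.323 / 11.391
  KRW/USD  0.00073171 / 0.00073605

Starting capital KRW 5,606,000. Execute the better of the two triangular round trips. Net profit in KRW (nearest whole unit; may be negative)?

Best loop KRW → USD → SEK → KRW:
KRW 5,606,000 × 0.00073171 (sell KRW at bid) = USD 4,101.97
USD 4,101.97 × 11.323 (sell USD at bid) = SEK 46,446.56
SEK 46,446.56 ÷ 0.0081127 (buy KRW at ask) = KRW 5,725,167

Net profit: KRW 119,167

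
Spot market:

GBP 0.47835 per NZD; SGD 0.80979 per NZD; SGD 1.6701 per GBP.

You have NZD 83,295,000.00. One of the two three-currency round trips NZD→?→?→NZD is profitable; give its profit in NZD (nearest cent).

Profitable loop is NZD → SGD → GBP → NZD:
NZD 83,295,000.00 × 0.80979 = SGD 67,451,458.05
SGD 67,451,458.05 ÷ 1.6701 = GBP 40,387,676.22
GBP 40,387,676.22 ÷ 0.47835 = NZD 84,431,224.45
Profit = NZD 84,431,224.45 − NZD 83,295,000.00

Profit: NZD 1,136,224.45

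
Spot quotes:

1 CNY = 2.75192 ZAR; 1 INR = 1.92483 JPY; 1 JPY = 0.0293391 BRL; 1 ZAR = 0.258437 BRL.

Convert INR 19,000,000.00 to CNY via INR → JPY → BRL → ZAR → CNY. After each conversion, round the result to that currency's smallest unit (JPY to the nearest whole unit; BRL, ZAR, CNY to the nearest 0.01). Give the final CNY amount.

INR 19,000,000.00 × 1.92483 = JPY 36,571,770
JPY 36,571,770 × 0.0293391 = BRL 1,072,982.82
BRL 1,072,982.82 ÷ 0.258437 = ZAR 4,151,815.80
ZAR 4,151,815.80 ÷ 2.75192 = CNY 1,508,697.85

CNY 1,508,697.85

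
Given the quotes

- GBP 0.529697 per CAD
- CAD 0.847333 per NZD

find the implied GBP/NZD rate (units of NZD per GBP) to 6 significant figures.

1 GBP ÷ 0.529697 = 1.88787 CAD
1.88787 CAD ÷ 0.847333 = 2.22802 NZD

GBP/NZD = 2.22802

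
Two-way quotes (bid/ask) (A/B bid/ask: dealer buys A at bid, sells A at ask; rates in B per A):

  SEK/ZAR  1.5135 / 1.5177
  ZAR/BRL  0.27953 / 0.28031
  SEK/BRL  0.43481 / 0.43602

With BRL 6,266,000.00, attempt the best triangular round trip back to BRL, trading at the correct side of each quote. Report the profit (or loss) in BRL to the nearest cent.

Best loop BRL → ZAR → SEK → BRL:
BRL 6,266,000.00 ÷ 0.28031 (buy ZAR at ask) = ZAR 22,353,822.55
ZAR 22,353,822.55 ÷ 1.5177 (buy SEK at ask) = SEK 14,728,749.13
SEK 14,728,749.13 × 0.43481 (sell SEK at bid) = BRL 6,404,207.41

Net profit: BRL 138,207.41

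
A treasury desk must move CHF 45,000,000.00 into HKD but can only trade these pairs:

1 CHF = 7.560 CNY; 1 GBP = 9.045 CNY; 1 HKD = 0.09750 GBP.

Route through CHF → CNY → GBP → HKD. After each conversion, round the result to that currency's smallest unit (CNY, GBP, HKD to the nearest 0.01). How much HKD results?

HKD 385,763,490.26

CHF 45,000,000.00 × 7.560 = CNY 340,200,000.00
CNY 340,200,000.00 ÷ 9.045 = GBP 37,611,940.30
GBP 37,611,940.30 ÷ 0.09750 = HKD 385,763,490.26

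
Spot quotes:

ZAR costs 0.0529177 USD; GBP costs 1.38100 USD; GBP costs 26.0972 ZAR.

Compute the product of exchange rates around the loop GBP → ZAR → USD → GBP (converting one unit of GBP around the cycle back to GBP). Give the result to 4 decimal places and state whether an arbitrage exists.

Around GBP → ZAR → USD → GBP: 1 × 26.0972 × 0.0529177 ÷ 1.38100 = 1.000003
Product ≈ 1 (deviation 0.000%, within rounding noise).

1.0000 (no arbitrage)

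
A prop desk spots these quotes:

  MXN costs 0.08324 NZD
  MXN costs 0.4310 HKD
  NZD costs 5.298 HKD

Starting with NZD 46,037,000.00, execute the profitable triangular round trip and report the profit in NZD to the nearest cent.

Profit: NZD 1,068,733.47

Profitable loop is NZD → HKD → MXN → NZD:
NZD 46,037,000.00 × 5.298 = HKD 243,904,026.00
HKD 243,904,026.00 ÷ 0.4310 = MXN 565,902,612.53
MXN 565,902,612.53 × 0.08324 = NZD 47,105,733.47
Profit = NZD 47,105,733.47 − NZD 46,037,000.00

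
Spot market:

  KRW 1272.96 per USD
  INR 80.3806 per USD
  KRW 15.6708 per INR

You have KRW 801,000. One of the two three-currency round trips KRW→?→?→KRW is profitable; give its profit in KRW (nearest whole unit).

Profitable loop is KRW → INR → USD → KRW:
KRW 801,000 ÷ 15.6708 = INR 51,114.17
INR 51,114.17 ÷ 80.3806 = USD 635.90
USD 635.90 × 1272.96 = KRW 809,478
Profit = KRW 809,478 − KRW 801,000

Profit: KRW 8,478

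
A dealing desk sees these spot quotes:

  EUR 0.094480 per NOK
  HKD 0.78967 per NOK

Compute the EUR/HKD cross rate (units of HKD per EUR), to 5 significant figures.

EUR/HKD = 8.3581

1 EUR ÷ 0.094480 = 10.5843 NOK
10.5843 NOK × 0.78967 = 8.35807 HKD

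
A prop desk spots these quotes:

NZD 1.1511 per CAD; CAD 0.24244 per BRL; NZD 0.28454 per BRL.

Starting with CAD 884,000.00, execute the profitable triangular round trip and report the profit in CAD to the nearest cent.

Profit: CAD 17,318.45

Profitable loop is CAD → BRL → NZD → CAD:
CAD 884,000.00 ÷ 0.24244 = BRL 3,646,262.99
BRL 3,646,262.99 × 0.28454 = NZD 1,037,507.67
NZD 1,037,507.67 ÷ 1.1511 = CAD 901,318.45
Profit = CAD 901,318.45 − CAD 884,000.00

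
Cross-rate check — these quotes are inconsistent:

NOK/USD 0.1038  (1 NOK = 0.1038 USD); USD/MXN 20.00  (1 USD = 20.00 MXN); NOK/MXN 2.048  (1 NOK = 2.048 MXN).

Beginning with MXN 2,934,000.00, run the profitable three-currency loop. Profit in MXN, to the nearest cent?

Profitable loop is MXN → NOK → USD → MXN:
MXN 2,934,000.00 ÷ 2.048 = NOK 1,432,617.19
NOK 1,432,617.19 × 0.1038 = USD 148,705.66
USD 148,705.66 × 20.00 = MXN 2,974,113.28
Profit = MXN 2,974,113.28 − MXN 2,934,000.00

Profit: MXN 40,113.28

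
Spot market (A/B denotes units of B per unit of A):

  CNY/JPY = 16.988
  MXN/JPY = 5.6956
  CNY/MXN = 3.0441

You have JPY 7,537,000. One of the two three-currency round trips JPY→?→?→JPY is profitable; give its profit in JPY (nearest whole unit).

Profit: JPY 155,272

Profitable loop is JPY → CNY → MXN → JPY:
JPY 7,537,000 ÷ 16.988 = CNY 443,666.12
CNY 443,666.12 × 3.0441 = MXN 1,350,564.03
MXN 1,350,564.03 × 5.6956 = JPY 7,692,272
Profit = JPY 7,692,272 − JPY 7,537,000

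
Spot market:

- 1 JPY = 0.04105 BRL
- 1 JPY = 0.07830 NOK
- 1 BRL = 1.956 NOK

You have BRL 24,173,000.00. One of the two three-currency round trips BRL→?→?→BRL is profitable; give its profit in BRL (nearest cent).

Profit: BRL 615,531.64

Profitable loop is BRL → NOK → JPY → BRL:
BRL 24,173,000.00 × 1.956 = NOK 47,282,388.00
NOK 47,282,388.00 ÷ 0.07830 = JPY 603,861,916
JPY 603,861,916 × 0.04105 = BRL 24,788,531.64
Profit = BRL 24,788,531.64 − BRL 24,173,000.00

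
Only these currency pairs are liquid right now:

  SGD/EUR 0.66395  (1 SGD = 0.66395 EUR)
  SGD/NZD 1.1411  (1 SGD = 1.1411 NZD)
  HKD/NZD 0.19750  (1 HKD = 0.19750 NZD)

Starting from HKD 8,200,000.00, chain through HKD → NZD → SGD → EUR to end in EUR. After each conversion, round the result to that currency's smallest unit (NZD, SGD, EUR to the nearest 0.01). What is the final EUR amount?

HKD 8,200,000.00 × 0.19750 = NZD 1,619,500.00
NZD 1,619,500.00 ÷ 1.1411 = SGD 1,419,244.59
SGD 1,419,244.59 × 0.66395 = EUR 942,307.45

EUR 942,307.45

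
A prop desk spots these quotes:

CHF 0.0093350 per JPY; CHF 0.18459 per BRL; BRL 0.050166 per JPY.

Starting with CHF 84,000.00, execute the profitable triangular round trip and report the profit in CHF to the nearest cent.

Profitable loop is CHF → BRL → JPY → CHF:
CHF 84,000.00 ÷ 0.18459 = BRL 455,062.57
BRL 455,062.57 ÷ 0.050166 = JPY 9,071,135
JPY 9,071,135 × 0.0093350 = CHF 84,679.05
Profit = CHF 84,679.05 − CHF 84,000.00

Profit: CHF 679.05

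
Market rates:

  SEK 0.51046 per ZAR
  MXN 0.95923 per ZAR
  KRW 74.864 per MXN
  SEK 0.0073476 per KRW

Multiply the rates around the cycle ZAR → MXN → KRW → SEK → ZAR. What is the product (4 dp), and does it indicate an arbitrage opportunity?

1.0337 (arbitrage exists)

Around ZAR → MXN → KRW → SEK → ZAR: 1 × 0.95923 × 74.864 × 0.0073476 ÷ 0.51046 = 1.033664
Product > 1; profitable direction is ZAR → MXN → KRW → SEK → ZAR.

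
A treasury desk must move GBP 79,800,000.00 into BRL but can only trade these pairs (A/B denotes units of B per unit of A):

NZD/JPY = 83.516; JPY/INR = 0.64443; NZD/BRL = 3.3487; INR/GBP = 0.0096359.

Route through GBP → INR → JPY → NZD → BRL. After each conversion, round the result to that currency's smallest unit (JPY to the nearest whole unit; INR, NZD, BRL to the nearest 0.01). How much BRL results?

GBP 79,800,000.00 ÷ 0.0096359 = INR 8,281,530,526.47
INR 8,281,530,526.47 ÷ 0.64443 = JPY 12,850,938,855
JPY 12,850,938,855 ÷ 83.516 = NZD 153,873,974.51
NZD 153,873,974.51 × 3.3487 = BRL 515,277,778.44

BRL 515,277,778.44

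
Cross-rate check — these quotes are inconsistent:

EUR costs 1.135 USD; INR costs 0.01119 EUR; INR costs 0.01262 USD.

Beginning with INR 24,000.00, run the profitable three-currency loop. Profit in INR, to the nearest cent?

Profitable loop is INR → EUR → USD → INR:
INR 24,000.00 × 0.01119 = EUR 268.56
EUR 268.56 × 1.135 = USD 304.82
USD 304.82 ÷ 0.01262 = INR 24,153.38
Profit = INR 24,153.38 − INR 24,000.00

Profit: INR 153.38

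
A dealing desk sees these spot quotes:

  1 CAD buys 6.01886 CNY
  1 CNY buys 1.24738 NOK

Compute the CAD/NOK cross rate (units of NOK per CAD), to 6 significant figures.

1 CAD × 6.01886 = 6.01886 CNY
6.01886 CNY × 1.24738 = 7.50781 NOK

CAD/NOK = 7.50781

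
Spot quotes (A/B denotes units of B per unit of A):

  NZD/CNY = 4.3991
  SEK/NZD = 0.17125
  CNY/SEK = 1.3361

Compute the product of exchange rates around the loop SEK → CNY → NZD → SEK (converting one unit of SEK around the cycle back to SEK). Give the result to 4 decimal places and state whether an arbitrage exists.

Around SEK → CNY → NZD → SEK: 1 ÷ 1.3361 ÷ 4.3991 ÷ 0.17125 = 0.993497
Product < 1; profitable direction is SEK → NZD → CNY → SEK.

0.9935 (arbitrage exists)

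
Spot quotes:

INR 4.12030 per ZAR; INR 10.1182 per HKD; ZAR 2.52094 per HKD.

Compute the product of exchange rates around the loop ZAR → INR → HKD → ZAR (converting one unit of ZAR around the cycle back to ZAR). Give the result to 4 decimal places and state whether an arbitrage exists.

1.0266 (arbitrage exists)

Around ZAR → INR → HKD → ZAR: 1 × 4.12030 ÷ 10.1182 × 2.52094 = 1.026569
Product > 1; profitable direction is ZAR → INR → HKD → ZAR.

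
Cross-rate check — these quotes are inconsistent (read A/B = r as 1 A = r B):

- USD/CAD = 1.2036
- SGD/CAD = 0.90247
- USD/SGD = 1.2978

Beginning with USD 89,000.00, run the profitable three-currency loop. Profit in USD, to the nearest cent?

Profit: USD 2,460.09

Profitable loop is USD → CAD → SGD → USD:
USD 89,000.00 × 1.2036 = CAD 107,120.40
CAD 107,120.40 ÷ 0.90247 = SGD 118,696.91
SGD 118,696.91 ÷ 1.2978 = USD 91,460.09
Profit = USD 91,460.09 − USD 89,000.00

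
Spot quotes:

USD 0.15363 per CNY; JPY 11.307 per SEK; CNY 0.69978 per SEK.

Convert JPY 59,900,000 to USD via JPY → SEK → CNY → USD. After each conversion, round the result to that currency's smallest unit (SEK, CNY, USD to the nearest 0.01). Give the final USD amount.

JPY 59,900,000 ÷ 11.307 = SEK 5,297,603.25
SEK 5,297,603.25 × 0.69978 = CNY 3,707,156.80
CNY 3,707,156.80 × 0.15363 = USD 569,530.50

USD 569,530.50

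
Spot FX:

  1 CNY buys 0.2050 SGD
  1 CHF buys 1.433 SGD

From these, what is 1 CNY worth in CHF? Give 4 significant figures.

CNY/CHF = 0.1431

1 CNY × 0.2050 = 0.205 SGD
0.205 SGD ÷ 1.433 = 0.143057 CHF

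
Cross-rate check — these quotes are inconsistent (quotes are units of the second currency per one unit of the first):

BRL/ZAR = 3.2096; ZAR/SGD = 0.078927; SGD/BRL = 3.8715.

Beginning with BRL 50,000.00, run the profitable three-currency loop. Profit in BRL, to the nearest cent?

Profit: BRL 981.69

Profitable loop is BRL → SGD → ZAR → BRL:
BRL 50,000.00 ÷ 3.8715 = SGD 12,914.89
SGD 12,914.89 ÷ 0.078927 = ZAR 163,630.83
ZAR 163,630.83 ÷ 3.2096 = BRL 50,981.69
Profit = BRL 50,981.69 − BRL 50,000.00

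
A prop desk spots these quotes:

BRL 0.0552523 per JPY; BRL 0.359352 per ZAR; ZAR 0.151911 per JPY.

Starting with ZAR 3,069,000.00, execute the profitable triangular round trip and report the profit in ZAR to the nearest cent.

Profit: ZAR 37,261.12

Profitable loop is ZAR → JPY → BRL → ZAR:
ZAR 3,069,000.00 ÷ 0.151911 = JPY 20,202,619
JPY 20,202,619 × 0.0552523 = BRL 1,116,241.15
BRL 1,116,241.15 ÷ 0.359352 = ZAR 3,106,261.12
Profit = ZAR 3,106,261.12 − ZAR 3,069,000.00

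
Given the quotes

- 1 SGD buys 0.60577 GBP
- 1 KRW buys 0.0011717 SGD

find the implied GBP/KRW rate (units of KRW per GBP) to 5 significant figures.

GBP/KRW = 1408.9

1 GBP ÷ 0.60577 = 1.65079 SGD
1.65079 SGD ÷ 0.0011717 = 1408.89 KRW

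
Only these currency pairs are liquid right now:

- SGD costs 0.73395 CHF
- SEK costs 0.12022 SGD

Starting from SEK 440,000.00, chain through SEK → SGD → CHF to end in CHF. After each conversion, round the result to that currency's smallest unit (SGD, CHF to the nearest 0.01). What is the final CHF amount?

SEK 440,000.00 × 0.12022 = SGD 52,896.80
SGD 52,896.80 × 0.73395 = CHF 38,823.61

CHF 38,823.61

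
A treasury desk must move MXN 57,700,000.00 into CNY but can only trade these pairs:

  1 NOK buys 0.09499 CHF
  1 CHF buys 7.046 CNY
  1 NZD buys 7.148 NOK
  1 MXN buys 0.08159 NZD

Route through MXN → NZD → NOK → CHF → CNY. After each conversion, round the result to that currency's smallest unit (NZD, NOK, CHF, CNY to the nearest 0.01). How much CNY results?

MXN 57,700,000.00 × 0.08159 = NZD 4,707,743.00
NZD 4,707,743.00 × 7.148 = NOK 33,650,946.96
NOK 33,650,946.96 × 0.09499 = CHF 3,196,503.45
CHF 3,196,503.45 × 7.046 = CNY 22,522,563.31

CNY 22,522,563.31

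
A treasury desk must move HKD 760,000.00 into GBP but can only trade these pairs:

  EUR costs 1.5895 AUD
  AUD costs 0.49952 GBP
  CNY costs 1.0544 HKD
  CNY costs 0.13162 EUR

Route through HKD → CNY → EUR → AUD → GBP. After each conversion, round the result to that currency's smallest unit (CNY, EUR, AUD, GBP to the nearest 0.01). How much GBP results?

HKD 760,000.00 ÷ 1.0544 = CNY 720,789.07
CNY 720,789.07 × 0.13162 = EUR 94,870.26
EUR 94,870.26 × 1.5895 = AUD 150,796.28
AUD 150,796.28 × 0.49952 = GBP 75,325.76

GBP 75,325.76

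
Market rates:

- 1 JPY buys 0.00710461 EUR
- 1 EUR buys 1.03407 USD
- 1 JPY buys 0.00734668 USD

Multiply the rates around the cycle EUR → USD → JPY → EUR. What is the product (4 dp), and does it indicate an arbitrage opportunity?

1.0000 (no arbitrage)

Around EUR → USD → JPY → EUR: 1 × 1.03407 ÷ 0.00734668 × 0.00710461 = 0.999998
Product ≈ 1 (deviation 0.000%, within rounding noise).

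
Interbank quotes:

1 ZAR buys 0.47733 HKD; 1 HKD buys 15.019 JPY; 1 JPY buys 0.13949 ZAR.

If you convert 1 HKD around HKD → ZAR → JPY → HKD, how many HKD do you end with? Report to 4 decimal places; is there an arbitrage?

Around HKD → ZAR → JPY → HKD: 1 ÷ 0.47733 ÷ 0.13949 ÷ 15.019 = 0.999994
Product ≈ 1 (deviation 0.001%, within rounding noise).

1.0000 (no arbitrage)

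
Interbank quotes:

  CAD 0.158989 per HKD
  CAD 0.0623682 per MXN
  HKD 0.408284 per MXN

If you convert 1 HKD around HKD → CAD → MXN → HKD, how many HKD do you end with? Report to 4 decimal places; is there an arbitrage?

Around HKD → CAD → MXN → HKD: 1 × 0.158989 ÷ 0.0623682 × 0.408284 = 1.040797
Product > 1; profitable direction is HKD → CAD → MXN → HKD.

1.0408 (arbitrage exists)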